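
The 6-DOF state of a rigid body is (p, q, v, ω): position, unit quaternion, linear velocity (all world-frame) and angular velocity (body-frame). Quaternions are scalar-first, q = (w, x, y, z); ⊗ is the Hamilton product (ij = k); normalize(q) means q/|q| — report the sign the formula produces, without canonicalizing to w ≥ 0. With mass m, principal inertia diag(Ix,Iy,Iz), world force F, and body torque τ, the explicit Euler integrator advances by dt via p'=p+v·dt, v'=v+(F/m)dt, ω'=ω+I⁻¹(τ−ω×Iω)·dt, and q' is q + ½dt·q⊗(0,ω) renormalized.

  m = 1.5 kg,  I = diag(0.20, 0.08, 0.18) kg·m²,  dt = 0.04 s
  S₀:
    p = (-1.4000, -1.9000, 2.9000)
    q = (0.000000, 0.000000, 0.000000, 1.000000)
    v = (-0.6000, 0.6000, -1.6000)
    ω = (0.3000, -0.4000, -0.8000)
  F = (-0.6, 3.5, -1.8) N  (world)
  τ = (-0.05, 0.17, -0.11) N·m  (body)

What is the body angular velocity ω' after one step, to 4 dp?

α = I⁻¹(τ − ω×Iω) = (-0.4100, 2.1850, -0.6911)
new body rate ω' = (0.2836, -0.3126, -0.8276)

ω' = (0.2836, -0.3126, -0.8276)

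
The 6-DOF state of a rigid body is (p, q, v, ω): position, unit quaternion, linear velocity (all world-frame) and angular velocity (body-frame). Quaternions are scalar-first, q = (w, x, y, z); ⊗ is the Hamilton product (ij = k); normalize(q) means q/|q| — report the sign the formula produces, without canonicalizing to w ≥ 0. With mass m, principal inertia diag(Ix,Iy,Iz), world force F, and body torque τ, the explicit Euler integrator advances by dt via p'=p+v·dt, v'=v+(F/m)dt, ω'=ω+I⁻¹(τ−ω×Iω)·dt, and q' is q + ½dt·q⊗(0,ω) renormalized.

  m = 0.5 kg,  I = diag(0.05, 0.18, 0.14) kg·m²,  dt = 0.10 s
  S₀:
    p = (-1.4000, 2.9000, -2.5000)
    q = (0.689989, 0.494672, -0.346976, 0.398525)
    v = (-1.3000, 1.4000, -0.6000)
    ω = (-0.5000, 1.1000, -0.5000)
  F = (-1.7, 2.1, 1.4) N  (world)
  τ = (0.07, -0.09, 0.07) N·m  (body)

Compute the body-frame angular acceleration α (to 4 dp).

ω×(Iω) gyroscopic = (0.0220, -0.0225, -0.0715)
α = I⁻¹(τ − ω×Iω) = (0.9600, -0.3750, 1.0107)

α = (0.9600, -0.3750, 1.0107)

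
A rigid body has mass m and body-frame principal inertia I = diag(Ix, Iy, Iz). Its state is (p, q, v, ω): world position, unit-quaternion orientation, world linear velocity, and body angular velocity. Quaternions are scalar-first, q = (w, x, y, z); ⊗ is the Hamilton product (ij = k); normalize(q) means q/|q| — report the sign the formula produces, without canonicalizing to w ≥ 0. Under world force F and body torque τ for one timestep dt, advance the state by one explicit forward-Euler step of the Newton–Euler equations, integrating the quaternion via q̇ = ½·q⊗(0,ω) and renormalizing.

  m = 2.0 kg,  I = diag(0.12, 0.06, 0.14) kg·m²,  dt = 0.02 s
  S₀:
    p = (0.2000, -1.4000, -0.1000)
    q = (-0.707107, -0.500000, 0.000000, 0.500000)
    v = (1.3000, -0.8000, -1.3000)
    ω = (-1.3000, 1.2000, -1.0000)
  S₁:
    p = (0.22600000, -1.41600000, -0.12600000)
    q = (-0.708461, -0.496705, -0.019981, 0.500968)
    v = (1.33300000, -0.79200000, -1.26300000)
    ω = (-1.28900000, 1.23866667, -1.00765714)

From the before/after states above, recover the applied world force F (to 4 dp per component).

velocity change Δv = (0.03300000, 0.00800000, 0.03700000)
applied force F = (3.3000, 0.8000, 3.7000)

F = (3.3000, 0.8000, 3.7000)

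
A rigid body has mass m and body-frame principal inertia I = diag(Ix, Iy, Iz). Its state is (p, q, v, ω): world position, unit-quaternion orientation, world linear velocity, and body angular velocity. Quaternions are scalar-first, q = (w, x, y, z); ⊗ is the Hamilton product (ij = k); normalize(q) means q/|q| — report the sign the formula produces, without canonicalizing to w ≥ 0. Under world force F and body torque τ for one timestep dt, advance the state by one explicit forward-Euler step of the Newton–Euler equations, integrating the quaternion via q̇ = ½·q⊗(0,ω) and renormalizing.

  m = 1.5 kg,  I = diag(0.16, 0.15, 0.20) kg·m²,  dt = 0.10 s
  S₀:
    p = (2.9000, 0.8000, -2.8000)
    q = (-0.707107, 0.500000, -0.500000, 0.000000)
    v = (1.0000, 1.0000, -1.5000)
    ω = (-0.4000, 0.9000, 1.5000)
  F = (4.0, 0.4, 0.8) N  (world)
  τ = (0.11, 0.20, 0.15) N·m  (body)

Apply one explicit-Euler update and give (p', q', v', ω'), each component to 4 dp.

gyro term ω×Iω = (0.0675, 0.0240, 0.0036)
(τ − ω×Iω)/I = (0.2656, 1.1733, 0.7320)
ω + α·dt = (-0.3734, 1.0173, 1.5732)
q⊗(0,ω) = (0.6500000, -0.4671572, -1.3863963, -0.8106605)
q' = normalize(q + ½dt·q⊗(0,ω)) = (-0.6719, 0.4747, -0.5670, -0.0404)
a = F/m = (2.6667, 0.2667, 0.5333)
new position p' = (3.0000, 0.9000, -2.9500)
v' = v + a·dt = (1.2667, 1.0267, -1.4467)

p' = (3.0000, 0.9000, -2.9500)
q' = (-0.6719, 0.4747, -0.5670, -0.0404)
v' = (1.2667, 1.0267, -1.4467)
ω' = (-0.3734, 1.0173, 1.5732)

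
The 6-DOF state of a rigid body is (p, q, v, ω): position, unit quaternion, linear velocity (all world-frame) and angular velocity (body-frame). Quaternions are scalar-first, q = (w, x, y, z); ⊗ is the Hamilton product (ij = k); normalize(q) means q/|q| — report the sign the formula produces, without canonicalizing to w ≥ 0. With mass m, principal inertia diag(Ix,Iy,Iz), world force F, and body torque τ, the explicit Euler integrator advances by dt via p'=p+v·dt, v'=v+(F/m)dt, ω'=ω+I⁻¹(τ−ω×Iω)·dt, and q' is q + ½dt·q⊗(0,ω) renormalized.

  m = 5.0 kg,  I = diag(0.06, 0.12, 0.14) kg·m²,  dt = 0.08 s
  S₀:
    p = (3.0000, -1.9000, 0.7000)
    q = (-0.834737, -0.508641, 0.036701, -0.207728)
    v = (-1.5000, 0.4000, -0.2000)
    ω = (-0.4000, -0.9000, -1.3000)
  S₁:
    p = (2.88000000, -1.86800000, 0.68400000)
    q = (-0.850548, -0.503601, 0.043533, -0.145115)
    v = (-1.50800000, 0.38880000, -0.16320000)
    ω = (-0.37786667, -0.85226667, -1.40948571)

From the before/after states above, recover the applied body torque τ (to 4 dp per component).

rate change Δω = (0.02213333, 0.04773333, -0.10948571)
ω₀×(Iω₀) = (0.0234, -0.0416, 0.0216)
τ = I·(Δω/dt) + ω₀×(Iω₀) = (0.0400, 0.0300, -0.1700)

τ = (0.0400, 0.0300, -0.1700)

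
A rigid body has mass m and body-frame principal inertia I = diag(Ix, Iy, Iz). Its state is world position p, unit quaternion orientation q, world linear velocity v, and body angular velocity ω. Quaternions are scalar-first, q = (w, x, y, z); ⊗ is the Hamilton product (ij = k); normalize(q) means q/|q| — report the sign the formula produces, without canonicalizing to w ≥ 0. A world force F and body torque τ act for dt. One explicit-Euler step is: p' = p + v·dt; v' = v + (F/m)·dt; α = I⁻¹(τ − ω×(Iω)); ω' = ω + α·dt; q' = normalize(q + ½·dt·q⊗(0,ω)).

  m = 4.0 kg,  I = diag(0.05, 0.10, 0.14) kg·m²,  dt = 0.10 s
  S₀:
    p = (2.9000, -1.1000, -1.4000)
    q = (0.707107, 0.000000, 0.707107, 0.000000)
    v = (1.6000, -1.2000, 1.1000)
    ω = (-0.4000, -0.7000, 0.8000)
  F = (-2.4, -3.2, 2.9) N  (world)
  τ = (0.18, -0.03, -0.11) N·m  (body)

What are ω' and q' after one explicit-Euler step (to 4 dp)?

gyro term ω×Iω = (-0.0224, 0.0288, 0.0140)
(τ − ω×Iω)/I = (4.0480, -0.5880, -0.8857)
ω' = ω + α·dt = (0.0048, -0.7588, 0.7114)
Hamilton product q⊗(0,ω) = (0.4949749, 0.2828428, -0.4949749, 0.8485284)
q' = normalize(q + ½dt·q⊗(0,ω)) = (0.7307, 0.0141, 0.6813, 0.0424)

ω' = (0.0048, -0.7588, 0.7114)
q' = (0.7307, 0.0141, 0.6813, 0.0424)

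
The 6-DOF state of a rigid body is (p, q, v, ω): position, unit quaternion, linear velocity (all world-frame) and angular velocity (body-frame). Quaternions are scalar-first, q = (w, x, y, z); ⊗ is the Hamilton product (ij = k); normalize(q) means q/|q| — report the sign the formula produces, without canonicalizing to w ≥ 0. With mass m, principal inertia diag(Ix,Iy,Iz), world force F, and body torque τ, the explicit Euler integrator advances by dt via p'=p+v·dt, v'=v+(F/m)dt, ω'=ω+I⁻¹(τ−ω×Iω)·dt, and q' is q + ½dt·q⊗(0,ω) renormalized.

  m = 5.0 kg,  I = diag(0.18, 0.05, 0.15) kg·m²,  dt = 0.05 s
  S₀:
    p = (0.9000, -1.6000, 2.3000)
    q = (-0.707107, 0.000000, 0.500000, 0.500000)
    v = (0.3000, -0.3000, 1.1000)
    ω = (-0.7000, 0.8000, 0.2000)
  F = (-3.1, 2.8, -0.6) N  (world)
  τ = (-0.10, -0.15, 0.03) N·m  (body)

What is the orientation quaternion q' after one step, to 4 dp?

q' = (-0.7193, 0.0049, 0.4769, 0.5050)

2q̇ = q⊗(0,ω) = (-0.5000000, 0.1949749, -0.9156856, 0.2085786)
updated quaternion q' = (-0.7193, 0.0049, 0.4769, 0.5050)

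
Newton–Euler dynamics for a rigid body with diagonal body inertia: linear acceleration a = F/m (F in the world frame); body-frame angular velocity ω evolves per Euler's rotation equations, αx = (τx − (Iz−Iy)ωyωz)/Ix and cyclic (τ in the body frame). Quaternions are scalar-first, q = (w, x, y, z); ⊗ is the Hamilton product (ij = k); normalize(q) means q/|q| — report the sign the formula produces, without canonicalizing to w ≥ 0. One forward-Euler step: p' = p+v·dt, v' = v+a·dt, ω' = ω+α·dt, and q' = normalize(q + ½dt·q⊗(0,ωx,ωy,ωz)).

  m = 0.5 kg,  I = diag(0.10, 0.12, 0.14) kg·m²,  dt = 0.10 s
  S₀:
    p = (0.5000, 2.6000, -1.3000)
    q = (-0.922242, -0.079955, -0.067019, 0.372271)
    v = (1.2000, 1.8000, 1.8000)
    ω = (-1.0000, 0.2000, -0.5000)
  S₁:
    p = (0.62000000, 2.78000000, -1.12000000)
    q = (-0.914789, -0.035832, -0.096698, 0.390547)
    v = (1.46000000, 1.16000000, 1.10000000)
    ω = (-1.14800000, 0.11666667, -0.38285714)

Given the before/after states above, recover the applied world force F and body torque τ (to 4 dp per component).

rate change Δω = (-0.14800000, -0.08333333, 0.11714286)
gyro term ω₀×Iω₀ = (-0.0020, -0.0200, -0.0040)
τ = I·(Δω/dt) + ω₀×(Iω₀) = (-0.1500, -0.1200, 0.1600)
Δv = v₁−v₀ = (0.26000000, -0.64000000, -0.70000000)
F = m·Δv/dt = (1.3000, -3.2000, -3.5000)

F = (1.3000, -3.2000, -3.5000)
τ = (-0.1500, -0.1200, 0.1600)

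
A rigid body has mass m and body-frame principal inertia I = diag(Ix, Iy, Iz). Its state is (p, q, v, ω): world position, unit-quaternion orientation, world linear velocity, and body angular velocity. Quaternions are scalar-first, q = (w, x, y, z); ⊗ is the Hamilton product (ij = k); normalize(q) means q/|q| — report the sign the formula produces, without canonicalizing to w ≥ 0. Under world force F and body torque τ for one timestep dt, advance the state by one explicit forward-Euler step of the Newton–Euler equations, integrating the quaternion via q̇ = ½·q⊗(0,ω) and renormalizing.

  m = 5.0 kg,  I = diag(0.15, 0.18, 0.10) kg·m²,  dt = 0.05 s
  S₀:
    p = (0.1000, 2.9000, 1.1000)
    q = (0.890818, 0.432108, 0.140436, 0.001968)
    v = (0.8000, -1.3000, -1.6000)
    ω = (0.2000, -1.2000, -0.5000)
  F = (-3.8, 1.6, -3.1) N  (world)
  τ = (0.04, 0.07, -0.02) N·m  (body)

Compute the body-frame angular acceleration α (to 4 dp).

α = (0.5867, 0.4167, -0.1280)

gyro term ω×Iω = (-0.0480, -0.0050, -0.0072)
α = I⁻¹(τ − ω×Iω) = (0.5867, 0.4167, -0.1280)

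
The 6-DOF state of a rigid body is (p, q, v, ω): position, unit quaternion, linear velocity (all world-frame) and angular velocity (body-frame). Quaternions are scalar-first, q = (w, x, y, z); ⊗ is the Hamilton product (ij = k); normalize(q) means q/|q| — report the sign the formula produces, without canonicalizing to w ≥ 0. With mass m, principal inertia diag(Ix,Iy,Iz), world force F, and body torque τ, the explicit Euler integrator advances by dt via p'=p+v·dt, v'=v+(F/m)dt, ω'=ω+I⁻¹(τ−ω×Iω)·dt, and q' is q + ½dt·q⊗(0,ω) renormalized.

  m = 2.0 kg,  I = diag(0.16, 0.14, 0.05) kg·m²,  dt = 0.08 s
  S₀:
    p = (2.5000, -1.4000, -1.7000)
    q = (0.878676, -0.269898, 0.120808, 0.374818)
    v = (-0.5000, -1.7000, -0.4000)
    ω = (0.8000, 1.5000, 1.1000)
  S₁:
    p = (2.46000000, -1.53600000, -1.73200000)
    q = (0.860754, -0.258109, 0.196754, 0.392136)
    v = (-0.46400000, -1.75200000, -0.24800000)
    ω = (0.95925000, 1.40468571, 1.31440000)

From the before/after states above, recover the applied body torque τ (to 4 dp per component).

rate change Δω = (0.15925000, -0.09531429, 0.21440000)
I·α + gyro = (0.1700, -0.0700, 0.1100)

τ = (0.1700, -0.0700, 0.1100)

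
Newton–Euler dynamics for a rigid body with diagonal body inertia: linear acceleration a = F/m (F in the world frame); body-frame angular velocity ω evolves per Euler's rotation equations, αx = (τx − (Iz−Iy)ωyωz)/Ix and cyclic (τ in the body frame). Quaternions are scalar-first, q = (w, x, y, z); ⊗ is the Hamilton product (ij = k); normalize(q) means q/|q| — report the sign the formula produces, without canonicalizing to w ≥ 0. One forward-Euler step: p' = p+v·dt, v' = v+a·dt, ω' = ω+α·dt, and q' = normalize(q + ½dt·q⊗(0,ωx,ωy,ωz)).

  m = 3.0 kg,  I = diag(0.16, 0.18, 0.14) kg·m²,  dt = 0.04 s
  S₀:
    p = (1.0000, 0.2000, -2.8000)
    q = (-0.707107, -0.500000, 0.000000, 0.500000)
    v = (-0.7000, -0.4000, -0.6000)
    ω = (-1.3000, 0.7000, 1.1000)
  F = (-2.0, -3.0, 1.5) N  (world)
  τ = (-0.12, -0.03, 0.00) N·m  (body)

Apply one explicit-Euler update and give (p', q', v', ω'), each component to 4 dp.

p' = (0.9720, 0.1840, -2.8240)
q' = (-0.7306, -0.4883, -0.0119, 0.4771)
v' = (-0.7267, -0.4400, -0.5800)
ω' = (-1.3223, 0.6997, 1.1052)

gyro term ω×Iω = (-0.0308, -0.0286, -0.0182)
(τ − ω×Iω)/I = (-0.5575, -0.0078, 0.1300)
ω + α·dt = (-1.3223, 0.6997, 1.1052)
Hamilton product q⊗(0,ω) = (-1.2000000, 0.5692391, -0.5949749, -1.1278177)
q' = normalize(q + ½dt·q⊗(0,ω)) = (-0.7306, -0.4883, -0.0119, 0.4771)
a = (-0.6667, -1.0000, 0.5000)
p + v·dt = (0.9720, 0.1840, -2.8240)
new velocity v' = (-0.7267, -0.4400, -0.5800)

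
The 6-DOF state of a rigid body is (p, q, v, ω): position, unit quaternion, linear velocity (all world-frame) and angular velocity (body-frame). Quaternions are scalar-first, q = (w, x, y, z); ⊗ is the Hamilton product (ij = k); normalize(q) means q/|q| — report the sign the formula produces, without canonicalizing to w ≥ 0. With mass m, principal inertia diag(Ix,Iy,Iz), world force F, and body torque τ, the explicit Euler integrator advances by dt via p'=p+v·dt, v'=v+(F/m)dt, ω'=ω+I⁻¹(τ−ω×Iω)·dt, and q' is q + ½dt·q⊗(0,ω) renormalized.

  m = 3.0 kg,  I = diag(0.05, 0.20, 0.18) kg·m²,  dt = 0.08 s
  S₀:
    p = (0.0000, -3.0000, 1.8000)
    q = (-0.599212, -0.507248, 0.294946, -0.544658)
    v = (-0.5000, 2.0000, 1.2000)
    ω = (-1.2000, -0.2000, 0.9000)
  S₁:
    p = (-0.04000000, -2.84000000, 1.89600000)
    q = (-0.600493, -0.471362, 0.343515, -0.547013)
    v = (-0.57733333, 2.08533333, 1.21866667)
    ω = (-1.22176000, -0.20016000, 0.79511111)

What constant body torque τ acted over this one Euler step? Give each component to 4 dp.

τ = (-0.0100, 0.1400, -0.2000)

ω₁ − ω₀ = (-0.02176000, -0.00016000, -0.10488889)
ω₀×(Iω₀) = (0.0036, 0.1404, 0.0360)
I·α + gyro = (-0.0100, 0.1400, -0.2000)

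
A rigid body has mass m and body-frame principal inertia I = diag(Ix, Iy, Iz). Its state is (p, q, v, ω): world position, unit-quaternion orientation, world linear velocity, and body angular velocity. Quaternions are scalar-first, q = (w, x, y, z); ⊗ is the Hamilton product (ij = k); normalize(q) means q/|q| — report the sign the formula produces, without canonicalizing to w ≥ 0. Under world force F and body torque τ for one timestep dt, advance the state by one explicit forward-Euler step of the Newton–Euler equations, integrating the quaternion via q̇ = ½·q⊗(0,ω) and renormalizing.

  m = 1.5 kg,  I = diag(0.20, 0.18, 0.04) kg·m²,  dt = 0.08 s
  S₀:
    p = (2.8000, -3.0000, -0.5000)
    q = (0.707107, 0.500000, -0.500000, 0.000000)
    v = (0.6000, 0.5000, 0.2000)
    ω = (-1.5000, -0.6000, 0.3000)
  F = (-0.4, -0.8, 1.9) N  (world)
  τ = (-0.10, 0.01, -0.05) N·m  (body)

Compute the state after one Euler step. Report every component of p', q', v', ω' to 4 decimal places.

ω×(Iω) gyroscopic = (0.0252, -0.0720, -0.0180)
(τ − ω×Iω)/I = (-0.6260, 0.4556, -0.8000)
new body rate ω' = (-1.5501, -0.5636, 0.2360)
q⊗(0,ω) = (0.4500000, -1.2106605, -0.5742642, -0.8378679)
q' = normalize(q + ½dt·q⊗(0,ω)) = (0.7235, 0.4506, -0.5218, -0.0334)
p' = p + v·dt = (2.8480, -2.9600, -0.4840)
v' = v + a·dt = (0.5787, 0.4573, 0.3013)

p' = (2.8480, -2.9600, -0.4840)
q' = (0.7235, 0.4506, -0.5218, -0.0334)
v' = (0.5787, 0.4573, 0.3013)
ω' = (-1.5501, -0.5636, 0.2360)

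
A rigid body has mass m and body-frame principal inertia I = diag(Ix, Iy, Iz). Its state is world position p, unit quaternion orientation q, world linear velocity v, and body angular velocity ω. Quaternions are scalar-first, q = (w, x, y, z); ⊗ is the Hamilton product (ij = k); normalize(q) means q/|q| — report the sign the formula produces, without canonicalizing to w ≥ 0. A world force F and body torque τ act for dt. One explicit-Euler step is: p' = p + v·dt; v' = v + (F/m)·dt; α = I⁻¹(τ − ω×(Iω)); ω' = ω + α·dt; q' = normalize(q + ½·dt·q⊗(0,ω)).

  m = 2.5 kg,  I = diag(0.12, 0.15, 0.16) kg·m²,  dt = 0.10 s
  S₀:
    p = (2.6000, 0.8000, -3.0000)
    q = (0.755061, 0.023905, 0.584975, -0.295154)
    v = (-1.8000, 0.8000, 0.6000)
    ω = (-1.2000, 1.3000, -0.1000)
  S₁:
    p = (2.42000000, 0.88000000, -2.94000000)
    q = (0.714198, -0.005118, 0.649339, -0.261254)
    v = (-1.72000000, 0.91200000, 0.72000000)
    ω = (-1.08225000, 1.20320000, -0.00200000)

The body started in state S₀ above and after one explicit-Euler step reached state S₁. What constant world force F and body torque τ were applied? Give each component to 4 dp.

F = (2.0000, 2.8000, 3.0000)
τ = (0.1400, -0.1500, 0.1100)

velocity change Δv = (0.08000000, 0.11200000, 0.12000000)
F = m·Δv/dt = (2.0000, 2.8000, 3.0000)
rate change Δω = (0.11775000, -0.09680000, 0.09800000)
ω₀×(Iω₀) = (-0.0013, -0.0048, -0.0468)
applied torque τ = (0.1400, -0.1500, 0.1100)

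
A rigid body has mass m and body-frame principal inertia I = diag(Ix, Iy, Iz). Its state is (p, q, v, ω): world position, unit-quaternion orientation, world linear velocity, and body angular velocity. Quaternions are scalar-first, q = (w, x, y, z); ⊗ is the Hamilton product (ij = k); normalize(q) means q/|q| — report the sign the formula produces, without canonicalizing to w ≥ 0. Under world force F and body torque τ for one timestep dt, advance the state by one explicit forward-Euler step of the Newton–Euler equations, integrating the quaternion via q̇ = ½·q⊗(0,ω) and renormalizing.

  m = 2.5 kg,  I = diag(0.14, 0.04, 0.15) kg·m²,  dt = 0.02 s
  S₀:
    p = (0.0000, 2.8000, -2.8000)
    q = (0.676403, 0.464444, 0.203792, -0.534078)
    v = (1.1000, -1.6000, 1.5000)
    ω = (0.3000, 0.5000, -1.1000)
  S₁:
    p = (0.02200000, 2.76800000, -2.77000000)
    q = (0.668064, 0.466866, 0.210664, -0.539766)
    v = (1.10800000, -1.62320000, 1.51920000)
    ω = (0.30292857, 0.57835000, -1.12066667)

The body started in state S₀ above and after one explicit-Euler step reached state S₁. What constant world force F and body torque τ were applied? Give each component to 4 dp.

velocity change Δv = (0.00800000, -0.02320000, 0.01920000)
F = m·Δv/dt = (1.0000, -2.9000, 2.4000)
rate change Δω = (0.00292857, 0.07835000, -0.02066667)
gyro term ω₀×Iω₀ = (-0.0605, 0.0033, -0.0150)
applied torque τ = (-0.0400, 0.1600, -0.1700)

F = (1.0000, -2.9000, 2.4000)
τ = (-0.0400, 0.1600, -0.1700)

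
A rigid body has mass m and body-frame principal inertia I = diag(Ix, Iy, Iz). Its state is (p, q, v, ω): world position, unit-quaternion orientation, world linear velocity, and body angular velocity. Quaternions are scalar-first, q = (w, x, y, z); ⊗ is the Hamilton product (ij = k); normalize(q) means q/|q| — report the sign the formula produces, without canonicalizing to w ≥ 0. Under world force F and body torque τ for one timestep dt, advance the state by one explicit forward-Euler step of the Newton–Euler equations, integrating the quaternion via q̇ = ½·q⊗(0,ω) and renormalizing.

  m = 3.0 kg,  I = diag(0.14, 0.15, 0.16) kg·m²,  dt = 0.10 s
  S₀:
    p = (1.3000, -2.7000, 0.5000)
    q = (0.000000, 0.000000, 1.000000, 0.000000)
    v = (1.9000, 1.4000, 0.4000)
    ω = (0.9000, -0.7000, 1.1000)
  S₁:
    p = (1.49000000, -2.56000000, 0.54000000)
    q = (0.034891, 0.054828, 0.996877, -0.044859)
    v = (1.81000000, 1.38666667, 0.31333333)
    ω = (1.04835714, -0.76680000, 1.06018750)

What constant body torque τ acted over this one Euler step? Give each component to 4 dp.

ω₁ − ω₀ = (0.14835714, -0.06680000, -0.03981250)
precession coupling = (-0.0077, -0.0198, -0.0063)
τ = I·(Δω/dt) + ω₀×(Iω₀) = (0.2000, -0.1200, -0.0700)

τ = (0.2000, -0.1200, -0.0700)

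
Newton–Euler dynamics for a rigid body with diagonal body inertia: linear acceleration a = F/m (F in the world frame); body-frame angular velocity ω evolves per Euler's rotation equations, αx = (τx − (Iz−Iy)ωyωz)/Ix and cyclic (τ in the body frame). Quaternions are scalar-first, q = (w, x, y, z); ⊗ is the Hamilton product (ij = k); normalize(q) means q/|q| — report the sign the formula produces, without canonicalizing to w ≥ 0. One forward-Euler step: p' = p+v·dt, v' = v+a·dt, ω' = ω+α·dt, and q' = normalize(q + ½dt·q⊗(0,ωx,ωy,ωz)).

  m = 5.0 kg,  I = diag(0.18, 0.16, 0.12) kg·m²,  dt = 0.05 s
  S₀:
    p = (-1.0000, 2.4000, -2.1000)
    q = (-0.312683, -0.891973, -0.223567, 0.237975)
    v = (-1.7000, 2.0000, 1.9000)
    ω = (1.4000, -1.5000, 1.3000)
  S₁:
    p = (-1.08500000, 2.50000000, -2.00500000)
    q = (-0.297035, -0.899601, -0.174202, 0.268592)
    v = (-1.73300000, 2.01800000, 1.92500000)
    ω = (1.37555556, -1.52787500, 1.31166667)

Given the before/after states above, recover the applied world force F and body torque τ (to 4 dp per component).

Δv = v₁−v₀ = (-0.03300000, 0.01800000, 0.02500000)
applied force F = (-3.3000, 1.8000, 2.5000)
ω₁ − ω₀ = (-0.02444444, -0.02787500, 0.01166667)
I·α + gyro = (-0.0100, 0.0200, 0.0700)

F = (-3.3000, 1.8000, 2.5000)
τ = (-0.0100, 0.0200, 0.0700)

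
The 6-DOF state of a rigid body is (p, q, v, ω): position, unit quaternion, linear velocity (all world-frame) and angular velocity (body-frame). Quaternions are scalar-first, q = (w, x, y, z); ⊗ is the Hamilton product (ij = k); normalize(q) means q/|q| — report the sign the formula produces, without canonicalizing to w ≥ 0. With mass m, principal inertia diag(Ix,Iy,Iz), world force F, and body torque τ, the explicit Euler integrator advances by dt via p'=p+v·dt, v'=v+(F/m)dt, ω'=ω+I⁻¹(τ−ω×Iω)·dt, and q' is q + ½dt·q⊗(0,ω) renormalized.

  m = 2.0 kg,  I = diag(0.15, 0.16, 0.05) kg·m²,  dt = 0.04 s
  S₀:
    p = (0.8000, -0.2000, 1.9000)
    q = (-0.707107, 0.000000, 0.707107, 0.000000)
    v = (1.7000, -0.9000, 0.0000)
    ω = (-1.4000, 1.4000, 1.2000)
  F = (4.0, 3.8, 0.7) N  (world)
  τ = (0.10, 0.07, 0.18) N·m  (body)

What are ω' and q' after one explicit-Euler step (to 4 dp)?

ω×(Iω) gyroscopic = (-0.1848, -0.1680, -0.0196)
angular accel α = (1.8987, 1.4875, 3.9920)
ω + α·dt = (-1.3241, 1.4595, 1.3597)
2q̇ = q⊗(0,ω) = (-0.9899498, 1.8384782, -0.9899498, 0.1414214)
q + ½dt·q⊗(0,ω), renormalized = (-0.7261, 0.0367, 0.6866, 0.0028)

ω' = (-1.3241, 1.4595, 1.3597)
q' = (-0.7261, 0.0367, 0.6866, 0.0028)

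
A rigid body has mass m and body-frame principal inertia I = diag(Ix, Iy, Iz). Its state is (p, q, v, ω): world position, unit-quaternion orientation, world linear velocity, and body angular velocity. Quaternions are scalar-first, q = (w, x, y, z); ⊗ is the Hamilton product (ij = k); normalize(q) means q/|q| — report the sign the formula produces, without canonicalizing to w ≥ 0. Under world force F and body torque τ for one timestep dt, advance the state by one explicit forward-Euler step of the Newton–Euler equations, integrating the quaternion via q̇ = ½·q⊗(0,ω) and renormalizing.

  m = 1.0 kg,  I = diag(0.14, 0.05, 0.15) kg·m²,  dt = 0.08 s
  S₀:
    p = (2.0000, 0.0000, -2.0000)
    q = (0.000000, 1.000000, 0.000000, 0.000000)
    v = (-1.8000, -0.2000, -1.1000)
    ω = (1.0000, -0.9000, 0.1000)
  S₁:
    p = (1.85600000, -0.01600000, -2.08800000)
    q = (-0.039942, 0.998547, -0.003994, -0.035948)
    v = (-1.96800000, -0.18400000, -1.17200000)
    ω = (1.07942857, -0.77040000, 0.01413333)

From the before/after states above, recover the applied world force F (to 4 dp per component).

Δv = v₁−v₀ = (-0.16800000, 0.01600000, -0.07200000)
applied force F = (-2.1000, 0.2000, -0.9000)

F = (-2.1000, 0.2000, -0.9000)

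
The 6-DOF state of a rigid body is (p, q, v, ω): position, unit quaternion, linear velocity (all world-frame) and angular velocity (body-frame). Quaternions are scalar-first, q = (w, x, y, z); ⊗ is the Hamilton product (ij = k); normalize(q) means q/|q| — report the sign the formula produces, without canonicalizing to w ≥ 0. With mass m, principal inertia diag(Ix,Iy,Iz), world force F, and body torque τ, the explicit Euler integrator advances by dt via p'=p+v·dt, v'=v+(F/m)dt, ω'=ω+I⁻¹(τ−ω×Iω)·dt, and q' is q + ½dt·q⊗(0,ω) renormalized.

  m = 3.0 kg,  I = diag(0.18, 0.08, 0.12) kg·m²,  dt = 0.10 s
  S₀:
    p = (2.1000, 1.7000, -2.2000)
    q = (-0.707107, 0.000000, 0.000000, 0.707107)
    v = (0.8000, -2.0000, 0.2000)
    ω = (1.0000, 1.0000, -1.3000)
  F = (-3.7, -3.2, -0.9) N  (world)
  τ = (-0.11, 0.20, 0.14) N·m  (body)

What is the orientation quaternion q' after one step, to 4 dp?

2q̇ = q⊗(0,ω) = (0.9192391, -1.4142140, 0.0000000, 0.9192391)
q' = normalize(q + ½dt·q⊗(0,ω)) = (-0.6581, -0.0704, 0.0000, 0.7496)

q' = (-0.6581, -0.0704, 0.0000, 0.7496)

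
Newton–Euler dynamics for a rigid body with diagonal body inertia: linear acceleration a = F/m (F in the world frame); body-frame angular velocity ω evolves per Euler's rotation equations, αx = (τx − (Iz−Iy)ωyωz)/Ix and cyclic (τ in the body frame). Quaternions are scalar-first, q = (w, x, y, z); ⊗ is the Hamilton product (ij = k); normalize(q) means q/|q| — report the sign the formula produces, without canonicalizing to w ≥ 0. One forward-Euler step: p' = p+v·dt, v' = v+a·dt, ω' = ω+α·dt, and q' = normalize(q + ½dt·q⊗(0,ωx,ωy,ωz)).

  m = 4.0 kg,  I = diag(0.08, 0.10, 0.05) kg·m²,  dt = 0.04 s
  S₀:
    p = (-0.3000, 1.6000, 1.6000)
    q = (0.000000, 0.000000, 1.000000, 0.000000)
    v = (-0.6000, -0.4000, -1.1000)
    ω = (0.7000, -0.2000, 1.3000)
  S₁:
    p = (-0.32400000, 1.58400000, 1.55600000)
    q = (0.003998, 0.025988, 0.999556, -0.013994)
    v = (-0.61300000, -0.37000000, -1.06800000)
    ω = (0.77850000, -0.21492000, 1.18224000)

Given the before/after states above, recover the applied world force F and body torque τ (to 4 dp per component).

F = (-1.3000, 3.0000, 3.2000)
τ = (0.1700, -0.0100, -0.1500)

Δω = ω₁−ω₀ = (0.07850000, -0.01492000, -0.11776000)
τ = I·(Δω/dt) + ω₀×(Iω₀) = (0.1700, -0.0100, -0.1500)
v₁ − v₀ = (-0.01300000, 0.03000000, 0.03200000)
F = m·Δv/dt = (-1.3000, 3.0000, 3.2000)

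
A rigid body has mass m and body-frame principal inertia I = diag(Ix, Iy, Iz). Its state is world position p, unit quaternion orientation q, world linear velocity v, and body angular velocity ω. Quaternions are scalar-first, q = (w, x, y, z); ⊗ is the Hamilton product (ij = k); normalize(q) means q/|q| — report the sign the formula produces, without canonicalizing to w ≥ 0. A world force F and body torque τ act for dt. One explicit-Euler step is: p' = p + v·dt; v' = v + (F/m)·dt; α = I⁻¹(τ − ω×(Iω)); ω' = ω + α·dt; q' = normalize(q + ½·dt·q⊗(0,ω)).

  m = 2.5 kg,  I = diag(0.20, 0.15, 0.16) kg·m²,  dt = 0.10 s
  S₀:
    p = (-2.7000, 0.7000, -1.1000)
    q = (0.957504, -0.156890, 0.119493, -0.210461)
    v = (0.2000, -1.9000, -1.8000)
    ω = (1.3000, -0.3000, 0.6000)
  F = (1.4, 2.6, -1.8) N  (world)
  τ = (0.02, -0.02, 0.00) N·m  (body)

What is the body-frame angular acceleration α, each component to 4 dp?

ω×(Iω) gyroscopic = (-0.0018, 0.0312, 0.0195)
α = I⁻¹(τ − ω×Iω) = (0.1090, -0.3413, -0.1219)

α = (0.1090, -0.3413, -0.1219)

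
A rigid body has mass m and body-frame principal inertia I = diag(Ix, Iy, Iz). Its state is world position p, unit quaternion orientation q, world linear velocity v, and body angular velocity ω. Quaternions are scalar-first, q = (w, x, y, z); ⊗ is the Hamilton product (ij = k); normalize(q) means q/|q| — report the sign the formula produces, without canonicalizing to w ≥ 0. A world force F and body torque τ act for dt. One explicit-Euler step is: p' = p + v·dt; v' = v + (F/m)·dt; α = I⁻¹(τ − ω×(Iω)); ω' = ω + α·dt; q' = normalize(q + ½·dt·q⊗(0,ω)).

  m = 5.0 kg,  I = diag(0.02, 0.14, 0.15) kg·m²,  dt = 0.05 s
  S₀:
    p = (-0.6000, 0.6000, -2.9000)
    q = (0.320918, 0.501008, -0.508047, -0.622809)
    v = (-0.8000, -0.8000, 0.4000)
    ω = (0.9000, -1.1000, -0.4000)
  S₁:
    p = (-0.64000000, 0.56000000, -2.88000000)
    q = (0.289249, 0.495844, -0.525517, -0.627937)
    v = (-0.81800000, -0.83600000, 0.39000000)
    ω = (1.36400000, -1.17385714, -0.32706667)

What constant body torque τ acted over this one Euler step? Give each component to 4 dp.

τ = (0.1900, -0.1600, 0.1000)

rate change Δω = (0.46400000, -0.07385714, 0.07293333)
precession coupling = (0.0044, 0.0468, -0.1188)
applied torque τ = (0.1900, -0.1600, 0.1000)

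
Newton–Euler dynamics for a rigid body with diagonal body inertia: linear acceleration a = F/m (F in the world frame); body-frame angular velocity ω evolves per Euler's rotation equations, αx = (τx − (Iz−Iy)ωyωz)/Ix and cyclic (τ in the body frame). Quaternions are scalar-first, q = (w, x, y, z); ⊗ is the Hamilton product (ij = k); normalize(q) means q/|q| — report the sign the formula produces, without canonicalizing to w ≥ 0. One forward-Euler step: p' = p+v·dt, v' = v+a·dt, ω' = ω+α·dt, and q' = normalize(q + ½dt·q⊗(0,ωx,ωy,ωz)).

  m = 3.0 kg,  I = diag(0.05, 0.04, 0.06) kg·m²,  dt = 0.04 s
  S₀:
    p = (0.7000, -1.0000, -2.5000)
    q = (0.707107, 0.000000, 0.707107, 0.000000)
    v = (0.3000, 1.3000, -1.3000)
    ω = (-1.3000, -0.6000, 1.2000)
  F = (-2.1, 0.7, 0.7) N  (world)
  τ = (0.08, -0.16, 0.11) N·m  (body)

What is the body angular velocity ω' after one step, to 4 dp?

(τ − ω×Iω)/I = (1.8880, -4.3900, 1.9633)
ω + α·dt = (-1.2245, -0.7756, 1.2785)

ω' = (-1.2245, -0.7756, 1.2785)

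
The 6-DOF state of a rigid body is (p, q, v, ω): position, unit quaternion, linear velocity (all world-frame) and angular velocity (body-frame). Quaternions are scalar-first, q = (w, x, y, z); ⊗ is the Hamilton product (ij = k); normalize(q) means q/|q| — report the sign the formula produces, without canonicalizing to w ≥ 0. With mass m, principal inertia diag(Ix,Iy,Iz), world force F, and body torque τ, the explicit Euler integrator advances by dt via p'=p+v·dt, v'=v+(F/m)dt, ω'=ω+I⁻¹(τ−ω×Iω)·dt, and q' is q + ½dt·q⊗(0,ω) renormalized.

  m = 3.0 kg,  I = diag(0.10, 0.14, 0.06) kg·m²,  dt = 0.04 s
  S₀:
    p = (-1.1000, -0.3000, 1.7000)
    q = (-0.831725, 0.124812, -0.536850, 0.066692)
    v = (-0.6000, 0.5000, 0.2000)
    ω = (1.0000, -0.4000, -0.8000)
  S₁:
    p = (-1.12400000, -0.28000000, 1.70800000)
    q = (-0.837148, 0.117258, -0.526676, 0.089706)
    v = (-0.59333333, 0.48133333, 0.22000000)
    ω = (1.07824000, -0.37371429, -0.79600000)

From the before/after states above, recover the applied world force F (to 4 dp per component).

v₁ − v₀ = (0.00666667, -0.01866667, 0.02000000)
m·(v₁−v₀)/dt = (0.5000, -1.4000, 1.5000)

F = (0.5000, -1.4000, 1.5000)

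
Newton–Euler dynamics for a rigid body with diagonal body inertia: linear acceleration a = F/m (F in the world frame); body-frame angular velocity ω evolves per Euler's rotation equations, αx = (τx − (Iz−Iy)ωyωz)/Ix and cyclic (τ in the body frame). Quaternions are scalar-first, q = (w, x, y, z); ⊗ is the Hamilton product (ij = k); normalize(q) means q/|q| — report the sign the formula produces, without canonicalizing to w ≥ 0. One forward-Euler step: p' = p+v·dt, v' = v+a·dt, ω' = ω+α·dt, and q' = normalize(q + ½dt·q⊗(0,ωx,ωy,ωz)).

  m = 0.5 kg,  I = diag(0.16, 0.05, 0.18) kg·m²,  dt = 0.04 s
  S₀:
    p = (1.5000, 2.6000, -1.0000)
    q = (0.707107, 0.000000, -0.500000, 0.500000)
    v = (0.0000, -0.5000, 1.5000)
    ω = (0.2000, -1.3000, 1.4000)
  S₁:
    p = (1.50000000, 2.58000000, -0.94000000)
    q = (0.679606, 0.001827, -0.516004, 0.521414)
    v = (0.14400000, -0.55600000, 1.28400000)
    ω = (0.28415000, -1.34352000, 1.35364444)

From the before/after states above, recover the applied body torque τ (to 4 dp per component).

rate change Δω = (0.08415000, -0.04352000, -0.04635556)
precession coupling = (-0.2366, -0.0056, 0.0286)
τ = I·(Δω/dt) + ω₀×(Iω₀) = (0.1000, -0.0600, -0.1800)

τ = (0.1000, -0.0600, -0.1800)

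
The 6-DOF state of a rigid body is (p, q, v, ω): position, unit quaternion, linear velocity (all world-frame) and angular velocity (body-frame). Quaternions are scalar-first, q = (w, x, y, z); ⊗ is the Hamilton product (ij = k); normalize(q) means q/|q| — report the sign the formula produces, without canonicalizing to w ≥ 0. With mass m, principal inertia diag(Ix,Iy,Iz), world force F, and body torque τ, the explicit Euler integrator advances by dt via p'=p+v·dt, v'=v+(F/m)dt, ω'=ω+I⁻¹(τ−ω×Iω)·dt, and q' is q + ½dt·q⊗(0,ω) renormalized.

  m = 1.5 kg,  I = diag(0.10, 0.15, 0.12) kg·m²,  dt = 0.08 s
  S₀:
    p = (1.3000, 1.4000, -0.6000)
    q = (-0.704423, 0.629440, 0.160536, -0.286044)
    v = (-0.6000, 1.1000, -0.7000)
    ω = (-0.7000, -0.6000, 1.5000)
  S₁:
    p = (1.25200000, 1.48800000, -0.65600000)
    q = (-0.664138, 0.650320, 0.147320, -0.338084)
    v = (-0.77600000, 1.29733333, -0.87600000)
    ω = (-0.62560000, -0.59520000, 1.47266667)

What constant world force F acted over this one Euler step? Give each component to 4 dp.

F = (-3.3000, 3.7000, -3.3000)

velocity change Δv = (-0.17600000, 0.19733333, -0.17600000)
applied force F = (-3.3000, 3.7000, -3.3000)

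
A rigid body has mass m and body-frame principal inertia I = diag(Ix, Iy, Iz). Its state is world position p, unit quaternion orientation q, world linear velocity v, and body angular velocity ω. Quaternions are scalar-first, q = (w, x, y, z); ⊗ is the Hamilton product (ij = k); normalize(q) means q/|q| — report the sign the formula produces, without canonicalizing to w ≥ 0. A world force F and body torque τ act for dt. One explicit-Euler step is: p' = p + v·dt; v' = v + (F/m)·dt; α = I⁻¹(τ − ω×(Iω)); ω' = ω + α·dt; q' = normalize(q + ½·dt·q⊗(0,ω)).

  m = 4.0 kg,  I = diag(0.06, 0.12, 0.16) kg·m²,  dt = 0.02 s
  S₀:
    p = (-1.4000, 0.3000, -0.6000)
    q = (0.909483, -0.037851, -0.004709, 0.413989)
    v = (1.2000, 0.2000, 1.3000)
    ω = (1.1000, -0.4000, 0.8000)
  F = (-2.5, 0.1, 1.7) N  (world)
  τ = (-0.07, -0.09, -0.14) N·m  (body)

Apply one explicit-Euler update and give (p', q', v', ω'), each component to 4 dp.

p' = (-1.3760, 0.3040, -0.5740)
q' = (0.9065, -0.0262, -0.0035, 0.4214)
v' = (1.1875, 0.2005, 1.3085)
ω' = (1.0809, -0.4003, 0.7858)

gyro term ω×Iω = (-0.0128, -0.0880, -0.0264)
angular accel α = (-0.9533, -0.0167, -0.7100)
ω' = ω + α·dt = (1.0809, -0.4003, 0.7858)
Hamilton product q⊗(0,ω) = (-0.2914387, 1.1622597, 0.1218755, 0.7479067)
q' = normalize(q + ½dt·q⊗(0,ω)) = (0.9065, -0.0262, -0.0035, 0.4214)
p' = p + v·dt = (-1.3760, 0.3040, -0.5740)
v + (F/m)dt = (1.1875, 0.2005, 1.3085)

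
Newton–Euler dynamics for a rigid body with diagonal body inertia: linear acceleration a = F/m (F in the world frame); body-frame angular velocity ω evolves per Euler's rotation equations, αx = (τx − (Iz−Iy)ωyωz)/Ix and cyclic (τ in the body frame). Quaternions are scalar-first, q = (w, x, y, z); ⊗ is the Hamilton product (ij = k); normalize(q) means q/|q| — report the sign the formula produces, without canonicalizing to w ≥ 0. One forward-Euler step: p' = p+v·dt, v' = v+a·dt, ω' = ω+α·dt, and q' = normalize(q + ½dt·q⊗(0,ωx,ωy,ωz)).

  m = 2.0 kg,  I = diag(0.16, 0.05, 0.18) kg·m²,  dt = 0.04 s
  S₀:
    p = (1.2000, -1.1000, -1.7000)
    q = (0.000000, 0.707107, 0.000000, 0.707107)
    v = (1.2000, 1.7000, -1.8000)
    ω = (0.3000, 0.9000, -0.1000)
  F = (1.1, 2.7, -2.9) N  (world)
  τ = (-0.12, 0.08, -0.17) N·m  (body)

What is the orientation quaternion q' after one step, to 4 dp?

Hamilton product q⊗(0,ω) = (-0.1414214, -0.6363963, 0.2828428, 0.6363963)
q' = normalize(q + ½dt·q⊗(0,ω)) = (-0.0028, 0.6943, 0.0057, 0.7197)

q' = (-0.0028, 0.6943, 0.0057, 0.7197)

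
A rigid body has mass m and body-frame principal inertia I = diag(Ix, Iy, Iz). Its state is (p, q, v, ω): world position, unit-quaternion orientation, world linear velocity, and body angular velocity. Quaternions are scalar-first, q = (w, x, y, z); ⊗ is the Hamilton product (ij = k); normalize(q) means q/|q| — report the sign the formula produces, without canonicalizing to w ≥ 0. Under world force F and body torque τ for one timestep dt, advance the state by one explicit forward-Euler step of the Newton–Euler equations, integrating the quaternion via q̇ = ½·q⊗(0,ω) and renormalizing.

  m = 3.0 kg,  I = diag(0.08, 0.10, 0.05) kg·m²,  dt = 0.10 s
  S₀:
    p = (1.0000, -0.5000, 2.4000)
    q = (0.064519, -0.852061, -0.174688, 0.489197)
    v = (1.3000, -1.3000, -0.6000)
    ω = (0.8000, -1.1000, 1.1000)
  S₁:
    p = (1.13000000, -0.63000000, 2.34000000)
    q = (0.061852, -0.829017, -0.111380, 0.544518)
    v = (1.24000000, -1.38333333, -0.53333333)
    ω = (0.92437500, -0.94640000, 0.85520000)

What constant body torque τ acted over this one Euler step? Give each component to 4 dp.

rate change Δω = (0.12437500, 0.15360000, -0.24480000)
precession coupling = (0.0605, 0.0264, -0.0176)
τ = I·(Δω/dt) + ω₀×(Iω₀) = (0.1600, 0.1800, -0.1400)

τ = (0.1600, 0.1800, -0.1400)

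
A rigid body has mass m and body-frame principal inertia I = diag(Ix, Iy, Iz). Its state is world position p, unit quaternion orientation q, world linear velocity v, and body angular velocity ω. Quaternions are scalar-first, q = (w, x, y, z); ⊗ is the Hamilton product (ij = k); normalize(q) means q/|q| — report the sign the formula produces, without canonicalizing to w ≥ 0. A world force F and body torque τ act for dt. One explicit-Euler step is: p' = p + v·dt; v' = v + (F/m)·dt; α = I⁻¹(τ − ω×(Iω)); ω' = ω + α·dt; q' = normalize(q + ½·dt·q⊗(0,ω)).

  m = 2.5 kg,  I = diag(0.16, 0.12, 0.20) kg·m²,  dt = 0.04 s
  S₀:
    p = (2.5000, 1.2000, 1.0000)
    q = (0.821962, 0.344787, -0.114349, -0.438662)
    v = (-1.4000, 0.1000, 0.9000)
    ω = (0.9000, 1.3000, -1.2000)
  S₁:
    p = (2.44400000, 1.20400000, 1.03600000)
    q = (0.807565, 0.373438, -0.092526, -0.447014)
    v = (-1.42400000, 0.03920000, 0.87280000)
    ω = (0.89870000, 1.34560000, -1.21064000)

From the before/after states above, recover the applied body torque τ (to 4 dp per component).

τ = (-0.1300, 0.1800, -0.1000)

Δω = ω₁−ω₀ = (-0.00130000, 0.04560000, -0.01064000)
I·α + gyro = (-0.1300, 0.1800, -0.1000)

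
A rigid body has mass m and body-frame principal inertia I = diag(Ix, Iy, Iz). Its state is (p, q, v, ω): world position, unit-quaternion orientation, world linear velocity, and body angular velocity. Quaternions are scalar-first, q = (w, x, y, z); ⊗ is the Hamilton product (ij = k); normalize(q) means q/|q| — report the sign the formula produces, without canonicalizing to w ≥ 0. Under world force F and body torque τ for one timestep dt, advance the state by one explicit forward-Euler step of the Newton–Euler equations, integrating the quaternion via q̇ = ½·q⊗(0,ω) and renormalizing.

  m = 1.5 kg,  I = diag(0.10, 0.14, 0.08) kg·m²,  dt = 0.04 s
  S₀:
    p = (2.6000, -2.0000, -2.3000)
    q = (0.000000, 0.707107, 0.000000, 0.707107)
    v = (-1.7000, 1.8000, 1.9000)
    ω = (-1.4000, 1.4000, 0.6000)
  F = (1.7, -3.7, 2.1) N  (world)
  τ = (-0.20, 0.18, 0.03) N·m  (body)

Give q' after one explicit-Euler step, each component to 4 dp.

q' = (0.0113, 0.6867, -0.0283, 0.7263)

2q̇ = q⊗(0,ω) = (0.5656856, -0.9899498, -1.4142140, 0.9899498)
updated quaternion q' = (0.0113, 0.6867, -0.0283, 0.7263)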